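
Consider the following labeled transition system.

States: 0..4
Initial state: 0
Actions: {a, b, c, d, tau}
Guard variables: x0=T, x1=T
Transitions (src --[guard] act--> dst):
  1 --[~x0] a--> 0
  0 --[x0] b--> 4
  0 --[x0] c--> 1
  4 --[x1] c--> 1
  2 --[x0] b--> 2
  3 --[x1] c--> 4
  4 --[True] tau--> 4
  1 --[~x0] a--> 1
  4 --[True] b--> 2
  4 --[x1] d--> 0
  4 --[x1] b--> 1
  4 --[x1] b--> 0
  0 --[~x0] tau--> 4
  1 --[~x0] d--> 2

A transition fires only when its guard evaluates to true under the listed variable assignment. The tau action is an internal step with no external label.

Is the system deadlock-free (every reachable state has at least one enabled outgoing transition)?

Answer: DEADLOCK at state 1

Analysis:
R = {0,1,2,4}
  0: b→4  c→1  [2 exit(s)]
  1: ∅  [deadlock]
  2: b→2  [1 exit(s)]
  4: b→0  b→1  b→2  c→1  d→0  tau→4  [6 exit(s)]
witness 1: c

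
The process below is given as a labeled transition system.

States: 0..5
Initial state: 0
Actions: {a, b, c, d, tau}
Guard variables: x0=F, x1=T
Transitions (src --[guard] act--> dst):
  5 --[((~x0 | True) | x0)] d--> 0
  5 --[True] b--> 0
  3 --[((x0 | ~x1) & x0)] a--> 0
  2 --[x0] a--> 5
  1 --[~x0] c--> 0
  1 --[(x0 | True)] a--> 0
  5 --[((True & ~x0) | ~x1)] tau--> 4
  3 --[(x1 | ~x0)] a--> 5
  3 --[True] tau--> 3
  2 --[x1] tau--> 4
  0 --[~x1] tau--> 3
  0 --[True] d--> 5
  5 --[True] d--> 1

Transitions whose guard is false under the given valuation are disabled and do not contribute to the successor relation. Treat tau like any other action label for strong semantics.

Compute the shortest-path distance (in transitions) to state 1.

Answer: 2

Trace:
Breadth-first toward 1:
  depth 0: {0}
  depth 1: {5}
  depth 2: {1,4}
depth(1)=2, e.g. d·d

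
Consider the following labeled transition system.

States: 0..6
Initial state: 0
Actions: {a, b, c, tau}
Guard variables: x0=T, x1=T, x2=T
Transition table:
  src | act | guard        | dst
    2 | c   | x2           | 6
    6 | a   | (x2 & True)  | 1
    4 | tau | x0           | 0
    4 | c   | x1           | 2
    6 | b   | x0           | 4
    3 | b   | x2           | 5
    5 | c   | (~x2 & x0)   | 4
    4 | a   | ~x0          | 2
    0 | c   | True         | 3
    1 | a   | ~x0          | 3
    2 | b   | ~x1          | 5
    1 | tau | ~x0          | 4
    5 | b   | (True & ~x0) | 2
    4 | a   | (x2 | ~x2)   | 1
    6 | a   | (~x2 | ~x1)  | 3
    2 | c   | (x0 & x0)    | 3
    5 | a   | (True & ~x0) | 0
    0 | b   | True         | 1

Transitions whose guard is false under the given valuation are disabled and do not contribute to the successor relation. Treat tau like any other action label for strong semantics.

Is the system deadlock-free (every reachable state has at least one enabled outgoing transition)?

Reach set: {0,1,3,5}
  0: b→1  c→3  [2 out]
  1: ∅  [STUCK]
  3: b→5  [1 out]
  5: ∅  [STUCK]
witness 1: b

Answer: DEADLOCK at state 1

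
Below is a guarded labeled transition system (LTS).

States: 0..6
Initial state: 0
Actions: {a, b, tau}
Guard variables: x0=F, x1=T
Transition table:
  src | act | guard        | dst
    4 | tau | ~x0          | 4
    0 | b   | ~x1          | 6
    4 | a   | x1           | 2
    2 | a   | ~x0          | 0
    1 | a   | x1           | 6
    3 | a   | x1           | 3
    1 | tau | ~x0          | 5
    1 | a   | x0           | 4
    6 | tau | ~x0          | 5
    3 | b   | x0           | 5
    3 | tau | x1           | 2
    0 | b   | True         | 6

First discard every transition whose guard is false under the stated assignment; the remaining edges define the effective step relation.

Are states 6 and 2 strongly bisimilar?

Answer: NOT BISIMILAR

Analysis:
Bisimulation quotient by refinement:
  round 0: {{0,1,2,3,4,5,6}}
  round 1: {{0},{1,3,4},{2},{5},{6}}
  round 2: {{0},{1},{2},{3},{4},{5},{6}}
stable after 3 split(s): 7 block(s)
class of 6: {6}; class of 2: {2}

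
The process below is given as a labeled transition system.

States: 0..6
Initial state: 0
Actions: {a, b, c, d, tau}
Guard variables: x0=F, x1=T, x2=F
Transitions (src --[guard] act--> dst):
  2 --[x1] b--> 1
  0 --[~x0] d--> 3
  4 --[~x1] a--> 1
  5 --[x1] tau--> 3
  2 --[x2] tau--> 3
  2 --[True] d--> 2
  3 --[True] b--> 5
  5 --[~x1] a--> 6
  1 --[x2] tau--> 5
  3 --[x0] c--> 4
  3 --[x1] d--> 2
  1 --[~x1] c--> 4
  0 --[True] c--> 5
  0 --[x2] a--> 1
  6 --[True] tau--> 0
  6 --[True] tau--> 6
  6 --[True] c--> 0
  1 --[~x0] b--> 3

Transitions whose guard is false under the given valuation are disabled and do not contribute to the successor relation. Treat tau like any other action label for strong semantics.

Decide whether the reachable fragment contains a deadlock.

Reach set: {0,1,2,3,5}
  0: c→5  d→3  [deg 2]
  1: b→3  [deg 1]
  2: b→1  d→2  [deg 2]
  3: b→5  d→2  [deg 2]
  5: tau→3  [deg 1]

Answer: DEADLOCK-FREE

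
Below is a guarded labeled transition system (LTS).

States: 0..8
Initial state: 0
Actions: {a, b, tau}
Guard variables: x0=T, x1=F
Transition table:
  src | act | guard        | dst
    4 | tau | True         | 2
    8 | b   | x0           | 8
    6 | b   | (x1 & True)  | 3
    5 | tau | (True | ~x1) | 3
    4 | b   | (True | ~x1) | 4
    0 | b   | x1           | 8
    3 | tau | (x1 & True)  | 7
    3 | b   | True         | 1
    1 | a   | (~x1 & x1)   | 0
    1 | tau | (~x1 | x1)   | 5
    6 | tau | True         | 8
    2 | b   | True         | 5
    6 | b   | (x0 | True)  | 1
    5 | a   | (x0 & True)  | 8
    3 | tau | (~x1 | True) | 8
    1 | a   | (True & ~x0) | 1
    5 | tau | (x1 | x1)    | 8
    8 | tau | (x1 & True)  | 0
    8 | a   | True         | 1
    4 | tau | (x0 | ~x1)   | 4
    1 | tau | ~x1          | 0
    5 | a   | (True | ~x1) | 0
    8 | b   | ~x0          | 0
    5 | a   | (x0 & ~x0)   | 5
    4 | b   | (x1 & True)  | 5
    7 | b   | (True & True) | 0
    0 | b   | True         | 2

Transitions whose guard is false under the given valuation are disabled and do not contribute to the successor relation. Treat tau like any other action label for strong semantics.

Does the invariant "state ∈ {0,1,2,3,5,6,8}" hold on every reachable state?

Safe = {0,1,2,3,5,6,8}
R = {0,1,2,3,5,8}
  0: safe
  1: safe
  2: safe
  3: safe
  5: safe
  8: safe

Answer: INVARIANT HOLDS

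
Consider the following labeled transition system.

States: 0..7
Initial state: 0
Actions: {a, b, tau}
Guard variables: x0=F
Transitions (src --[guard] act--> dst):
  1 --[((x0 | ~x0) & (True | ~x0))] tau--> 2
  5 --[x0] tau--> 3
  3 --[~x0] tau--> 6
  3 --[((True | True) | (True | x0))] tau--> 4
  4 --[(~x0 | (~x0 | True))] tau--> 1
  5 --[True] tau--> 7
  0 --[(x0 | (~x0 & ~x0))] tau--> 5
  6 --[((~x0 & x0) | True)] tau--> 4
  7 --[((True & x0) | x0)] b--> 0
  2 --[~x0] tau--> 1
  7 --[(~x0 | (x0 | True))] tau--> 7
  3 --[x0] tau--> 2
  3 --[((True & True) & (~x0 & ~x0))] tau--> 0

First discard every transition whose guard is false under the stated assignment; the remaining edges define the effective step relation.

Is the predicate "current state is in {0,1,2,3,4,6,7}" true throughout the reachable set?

Allowed set {0,1,2,3,4,6,7}
R = {0,5,7}
  0: safe
  5: outside
  7: safe
reach 5 via tau — violates

Answer: INVARIANT VIOLATED at state 5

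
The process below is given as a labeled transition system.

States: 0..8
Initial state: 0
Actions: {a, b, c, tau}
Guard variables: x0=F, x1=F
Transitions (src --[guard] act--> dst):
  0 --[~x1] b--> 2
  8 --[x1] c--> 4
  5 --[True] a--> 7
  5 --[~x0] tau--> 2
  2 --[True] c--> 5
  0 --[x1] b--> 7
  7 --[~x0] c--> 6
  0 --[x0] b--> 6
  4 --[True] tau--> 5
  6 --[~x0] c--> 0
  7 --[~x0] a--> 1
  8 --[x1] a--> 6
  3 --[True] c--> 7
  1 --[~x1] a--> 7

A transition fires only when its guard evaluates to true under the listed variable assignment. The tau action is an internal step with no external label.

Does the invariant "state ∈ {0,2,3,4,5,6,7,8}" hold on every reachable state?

Inv-set: {0,2,3,4,5,6,7,8}
R = {0,1,2,5,6,7}
  0: safe
  1: outside
  2: safe
  5: safe
  6: safe
  7: safe
witness against invariant: b·c·a·a → 1

Answer: INVARIANT VIOLATED at state 1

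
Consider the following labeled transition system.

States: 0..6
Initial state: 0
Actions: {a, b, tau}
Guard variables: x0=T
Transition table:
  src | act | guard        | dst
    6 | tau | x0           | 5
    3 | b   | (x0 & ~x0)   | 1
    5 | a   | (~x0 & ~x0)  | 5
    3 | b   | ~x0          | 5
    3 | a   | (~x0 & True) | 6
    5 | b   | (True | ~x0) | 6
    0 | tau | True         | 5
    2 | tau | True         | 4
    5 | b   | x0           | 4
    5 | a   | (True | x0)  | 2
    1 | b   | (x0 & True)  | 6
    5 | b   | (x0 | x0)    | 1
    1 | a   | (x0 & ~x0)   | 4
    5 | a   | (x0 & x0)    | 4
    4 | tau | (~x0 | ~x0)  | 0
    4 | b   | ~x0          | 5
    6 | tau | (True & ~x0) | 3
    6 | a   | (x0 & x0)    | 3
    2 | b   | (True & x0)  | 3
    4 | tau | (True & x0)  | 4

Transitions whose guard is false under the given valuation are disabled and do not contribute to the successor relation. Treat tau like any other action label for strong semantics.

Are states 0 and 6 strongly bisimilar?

Answer: NOT BISIMILAR

Analysis:
Refine partition for ~:
  P[0] = {{0,1,2,3,4,5,6}}
  P[1] = {{0,4},{1},{2},{3},{5},{6}}
  P[2] = {{0},{1},{2},{3},{4},{5},{6}}
Fixed point at round 3; 7 class(es).
0∈{0}, 6∈{6}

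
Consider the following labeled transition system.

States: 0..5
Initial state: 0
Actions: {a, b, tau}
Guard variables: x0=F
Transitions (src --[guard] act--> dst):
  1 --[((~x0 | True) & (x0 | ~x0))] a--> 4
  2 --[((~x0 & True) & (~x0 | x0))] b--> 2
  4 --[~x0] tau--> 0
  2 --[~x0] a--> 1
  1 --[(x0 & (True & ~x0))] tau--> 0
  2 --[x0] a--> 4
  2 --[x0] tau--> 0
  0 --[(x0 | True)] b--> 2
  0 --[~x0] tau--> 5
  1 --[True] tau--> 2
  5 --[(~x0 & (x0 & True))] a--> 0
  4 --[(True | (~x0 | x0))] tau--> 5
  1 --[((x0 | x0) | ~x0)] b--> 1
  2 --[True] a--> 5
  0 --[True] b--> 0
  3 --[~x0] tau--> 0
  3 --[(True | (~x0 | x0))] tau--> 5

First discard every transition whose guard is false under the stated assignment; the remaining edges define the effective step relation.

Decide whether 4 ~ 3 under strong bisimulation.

Compute ~ classes (split until stable):
  π0 = {{0,1,2,3,4,5}}
  π1 = {{0},{1},{2},{3,4},{5}}
Fixed point at round 2; 5 class(es).
class of 4: {3,4}; class of 3: {3,4}

Answer: BISIMILAR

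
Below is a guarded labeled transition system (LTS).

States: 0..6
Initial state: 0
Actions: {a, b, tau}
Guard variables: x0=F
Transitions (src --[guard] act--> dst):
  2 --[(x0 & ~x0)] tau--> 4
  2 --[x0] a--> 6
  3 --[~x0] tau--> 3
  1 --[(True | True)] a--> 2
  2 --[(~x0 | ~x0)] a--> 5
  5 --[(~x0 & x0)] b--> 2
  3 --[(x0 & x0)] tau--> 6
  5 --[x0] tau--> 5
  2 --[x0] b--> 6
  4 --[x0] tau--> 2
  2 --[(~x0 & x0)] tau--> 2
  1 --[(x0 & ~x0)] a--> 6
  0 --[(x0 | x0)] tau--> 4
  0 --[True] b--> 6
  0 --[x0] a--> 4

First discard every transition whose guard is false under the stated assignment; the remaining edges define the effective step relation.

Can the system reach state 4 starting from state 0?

Answer: UNREACHABLE

Trace:
4 transition(s) survive guard evaluation.
L0 = {0}
L1 = {6}  total {0,6}
R = {0,6}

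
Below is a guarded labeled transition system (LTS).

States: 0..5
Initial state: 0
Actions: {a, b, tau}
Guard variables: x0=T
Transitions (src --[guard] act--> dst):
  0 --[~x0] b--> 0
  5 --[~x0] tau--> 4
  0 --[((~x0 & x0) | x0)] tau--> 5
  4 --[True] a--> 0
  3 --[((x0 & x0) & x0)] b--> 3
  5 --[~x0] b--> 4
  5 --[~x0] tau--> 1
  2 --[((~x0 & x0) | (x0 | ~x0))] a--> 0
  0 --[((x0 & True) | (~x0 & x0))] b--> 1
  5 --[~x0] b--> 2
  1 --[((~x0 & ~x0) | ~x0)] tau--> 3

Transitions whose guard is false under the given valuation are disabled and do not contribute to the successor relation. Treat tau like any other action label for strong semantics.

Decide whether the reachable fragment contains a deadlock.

Answer: DEADLOCK at state 1

Trace:
R = {0,1,5}
  0: b→1  tau→5  [2 exit(s)]
  1: ∅  [deadlock]
  5: ∅  [deadlock]
trace reaching 1: b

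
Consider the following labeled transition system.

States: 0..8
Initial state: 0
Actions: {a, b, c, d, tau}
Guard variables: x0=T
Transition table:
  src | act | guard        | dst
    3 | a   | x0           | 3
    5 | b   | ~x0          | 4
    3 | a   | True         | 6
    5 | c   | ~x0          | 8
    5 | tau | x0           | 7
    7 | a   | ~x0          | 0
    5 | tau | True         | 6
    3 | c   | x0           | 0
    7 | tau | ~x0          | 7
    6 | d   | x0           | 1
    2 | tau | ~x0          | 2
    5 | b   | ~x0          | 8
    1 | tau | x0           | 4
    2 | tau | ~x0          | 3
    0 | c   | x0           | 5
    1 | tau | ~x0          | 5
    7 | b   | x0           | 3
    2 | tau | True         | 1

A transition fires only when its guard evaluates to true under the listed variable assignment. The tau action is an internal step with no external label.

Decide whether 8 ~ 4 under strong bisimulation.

Refine partition for ~:
  P[0] = {{0,1,2,3,4,5,6,7,8}}
  P[1] = {{0},{1,2,5},{3},{4,8},{6},{7}}
  P[2] = {{0},{1},{2},{3},{4,8},{5},{6},{7}}
stable after 3 split(s): 8 block(s)
[8]={4,8}  [4]={4,8}

Answer: BISIMILAR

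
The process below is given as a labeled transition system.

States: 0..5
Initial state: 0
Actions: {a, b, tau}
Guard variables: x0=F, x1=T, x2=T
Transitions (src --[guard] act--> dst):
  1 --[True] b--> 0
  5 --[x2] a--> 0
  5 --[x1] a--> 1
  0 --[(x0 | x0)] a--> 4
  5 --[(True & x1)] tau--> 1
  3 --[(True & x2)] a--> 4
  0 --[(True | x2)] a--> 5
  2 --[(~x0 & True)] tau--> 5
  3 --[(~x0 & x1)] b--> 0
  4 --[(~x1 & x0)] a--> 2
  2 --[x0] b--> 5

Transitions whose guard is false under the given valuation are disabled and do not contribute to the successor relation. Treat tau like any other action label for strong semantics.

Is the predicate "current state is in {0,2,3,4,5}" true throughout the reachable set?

Safe = {0,2,3,4,5}
Reachable = {0,1,5}
  0: ✓
  1: outside
  5: ✓
witness against invariant: a·a → 1

Answer: INVARIANT VIOLATED at state 1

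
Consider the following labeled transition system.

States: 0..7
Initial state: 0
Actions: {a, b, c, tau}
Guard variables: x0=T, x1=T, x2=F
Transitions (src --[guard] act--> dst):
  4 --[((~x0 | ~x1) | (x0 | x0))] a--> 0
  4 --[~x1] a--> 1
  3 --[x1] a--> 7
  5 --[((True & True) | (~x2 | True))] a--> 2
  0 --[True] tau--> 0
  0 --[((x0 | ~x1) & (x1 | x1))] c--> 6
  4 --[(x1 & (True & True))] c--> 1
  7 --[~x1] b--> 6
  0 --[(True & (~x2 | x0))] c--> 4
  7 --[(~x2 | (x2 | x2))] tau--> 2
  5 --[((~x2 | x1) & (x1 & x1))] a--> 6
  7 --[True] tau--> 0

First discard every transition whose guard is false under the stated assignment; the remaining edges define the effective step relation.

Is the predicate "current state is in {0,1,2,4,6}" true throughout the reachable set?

Allowed set {0,1,2,4,6}
Reachable = {0,1,4,6}
  0: safe
  1: safe
  4: safe
  6: safe

Answer: INVARIANT HOLDS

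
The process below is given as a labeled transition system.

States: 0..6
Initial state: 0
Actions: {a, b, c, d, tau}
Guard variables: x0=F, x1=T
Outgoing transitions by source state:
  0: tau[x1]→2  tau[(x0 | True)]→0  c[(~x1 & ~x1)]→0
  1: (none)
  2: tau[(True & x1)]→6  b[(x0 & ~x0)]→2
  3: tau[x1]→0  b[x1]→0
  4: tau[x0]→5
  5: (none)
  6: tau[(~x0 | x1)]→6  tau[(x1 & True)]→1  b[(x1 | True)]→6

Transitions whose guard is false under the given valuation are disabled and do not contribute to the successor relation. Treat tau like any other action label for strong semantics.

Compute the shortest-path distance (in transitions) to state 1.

Answer: 3

Trace:
Layered search for 1:
  L0 = {0}
  L1 = {2}
  L2 = {6}
  L3 = {1}
depth(1)=3, e.g. tau·tau·tau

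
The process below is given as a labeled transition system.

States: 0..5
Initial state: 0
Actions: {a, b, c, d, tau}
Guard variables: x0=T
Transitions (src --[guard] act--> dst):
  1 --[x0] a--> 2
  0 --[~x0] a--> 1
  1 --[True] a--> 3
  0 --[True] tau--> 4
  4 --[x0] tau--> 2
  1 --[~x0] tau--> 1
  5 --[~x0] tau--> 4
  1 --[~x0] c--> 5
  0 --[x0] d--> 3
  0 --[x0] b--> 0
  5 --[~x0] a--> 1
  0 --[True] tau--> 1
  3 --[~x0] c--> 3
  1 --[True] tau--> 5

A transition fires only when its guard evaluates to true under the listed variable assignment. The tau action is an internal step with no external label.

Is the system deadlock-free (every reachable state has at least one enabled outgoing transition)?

Answer: DEADLOCK at state 2

Analysis:
Reach set: {0,1,2,3,4,5}
  0: b→0  d→3  tau→1  tau→4  [deg 4]
  1: a→2  a→3  tau→5  [deg 3]
  2: ∅  [deadlock]
  3: ∅  [deadlock]
  4: tau→2  [deg 1]
  5: ∅  [deadlock]
witness 2: tau·a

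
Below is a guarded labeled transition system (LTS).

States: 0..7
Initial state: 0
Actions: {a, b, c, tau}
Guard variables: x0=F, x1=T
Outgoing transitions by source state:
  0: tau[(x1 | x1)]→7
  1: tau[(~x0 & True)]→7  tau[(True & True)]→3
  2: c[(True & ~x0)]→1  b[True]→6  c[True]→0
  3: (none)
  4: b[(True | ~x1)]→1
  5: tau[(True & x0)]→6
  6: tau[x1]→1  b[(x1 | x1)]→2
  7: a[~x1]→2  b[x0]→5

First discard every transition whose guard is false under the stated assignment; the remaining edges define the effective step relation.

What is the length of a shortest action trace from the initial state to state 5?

Breadth-first toward 5:
  depth 0: {0}
  depth 1: {7}
5 never appears.

Answer: UNREACHABLE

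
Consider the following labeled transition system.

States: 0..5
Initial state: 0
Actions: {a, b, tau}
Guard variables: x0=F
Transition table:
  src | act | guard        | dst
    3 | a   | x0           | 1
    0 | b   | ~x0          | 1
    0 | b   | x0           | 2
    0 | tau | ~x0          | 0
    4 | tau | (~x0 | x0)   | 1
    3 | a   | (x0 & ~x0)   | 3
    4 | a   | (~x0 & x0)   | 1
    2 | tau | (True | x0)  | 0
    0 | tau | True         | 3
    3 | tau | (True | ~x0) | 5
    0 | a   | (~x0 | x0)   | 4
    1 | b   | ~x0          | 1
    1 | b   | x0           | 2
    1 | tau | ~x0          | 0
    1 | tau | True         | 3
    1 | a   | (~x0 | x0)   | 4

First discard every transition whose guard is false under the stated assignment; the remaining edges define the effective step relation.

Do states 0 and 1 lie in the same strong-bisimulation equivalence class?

Answer: BISIMILAR

Trace:
Refine partition for ~:
  P[0] = {{0,1,2,3,4,5}}
  P[1] = {{0,1},{2,3,4},{5}}
  P[2] = {{0,1},{2,4},{3},{5}}
Fixed point at round 3; 4 class(es).
[0]={0,1}  [1]={0,1}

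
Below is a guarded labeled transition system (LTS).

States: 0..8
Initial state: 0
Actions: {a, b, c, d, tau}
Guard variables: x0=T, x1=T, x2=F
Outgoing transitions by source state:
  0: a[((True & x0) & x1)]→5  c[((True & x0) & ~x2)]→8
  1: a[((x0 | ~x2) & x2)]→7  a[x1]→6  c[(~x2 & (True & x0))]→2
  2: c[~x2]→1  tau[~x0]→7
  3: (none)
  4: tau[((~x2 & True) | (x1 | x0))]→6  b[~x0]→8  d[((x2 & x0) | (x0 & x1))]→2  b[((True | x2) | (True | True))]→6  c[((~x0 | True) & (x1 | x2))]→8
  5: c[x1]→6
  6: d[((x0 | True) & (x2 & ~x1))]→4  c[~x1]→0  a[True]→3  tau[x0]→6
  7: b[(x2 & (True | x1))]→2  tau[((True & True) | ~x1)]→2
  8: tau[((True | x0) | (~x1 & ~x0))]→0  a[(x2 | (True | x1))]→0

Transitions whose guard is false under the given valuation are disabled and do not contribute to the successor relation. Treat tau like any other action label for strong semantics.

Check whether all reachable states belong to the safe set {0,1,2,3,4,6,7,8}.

Answer: INVARIANT VIOLATED at state 5

Analysis:
Allowed set {0,1,2,3,4,6,7,8}
Reachable = {0,3,5,6,8}
  0: ✓
  3: ✓
  5: VIOLATES
  6: ✓
  8: ✓
counterexample path to 5: a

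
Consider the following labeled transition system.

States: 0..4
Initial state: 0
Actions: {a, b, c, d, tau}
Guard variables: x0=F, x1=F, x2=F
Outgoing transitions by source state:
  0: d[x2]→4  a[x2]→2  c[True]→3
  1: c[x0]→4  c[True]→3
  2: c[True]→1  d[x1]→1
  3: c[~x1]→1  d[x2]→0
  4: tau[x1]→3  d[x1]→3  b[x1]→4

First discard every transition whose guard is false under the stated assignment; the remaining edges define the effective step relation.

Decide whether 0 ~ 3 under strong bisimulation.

Bisimulation quotient by refinement:
  P[0] = {{0,1,2,3,4}}
  P[1] = {{0,1,2,3},{4}}
2 equivalence class(es) (converged in 2)
[0]={0,1,2,3}  [3]={0,1,2,3}

Answer: BISIMILAR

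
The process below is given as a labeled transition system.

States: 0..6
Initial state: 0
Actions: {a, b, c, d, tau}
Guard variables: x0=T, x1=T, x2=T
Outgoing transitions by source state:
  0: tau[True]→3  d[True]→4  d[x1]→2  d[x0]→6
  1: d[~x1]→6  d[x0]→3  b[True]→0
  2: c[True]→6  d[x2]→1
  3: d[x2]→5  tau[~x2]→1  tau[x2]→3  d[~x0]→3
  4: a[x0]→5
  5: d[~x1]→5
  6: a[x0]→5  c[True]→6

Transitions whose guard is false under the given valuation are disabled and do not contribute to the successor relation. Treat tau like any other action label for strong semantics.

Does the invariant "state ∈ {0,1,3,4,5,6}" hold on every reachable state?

Answer: INVARIANT VIOLATED at state 2

Analysis:
Safe = {0,1,3,4,5,6}
Reachable = {0,1,2,3,4,5,6}
  0: ✓
  1: ✓
  2: outside
  3: ✓
  4: ✓
  5: ✓
  6: ✓
witness against invariant: d → 2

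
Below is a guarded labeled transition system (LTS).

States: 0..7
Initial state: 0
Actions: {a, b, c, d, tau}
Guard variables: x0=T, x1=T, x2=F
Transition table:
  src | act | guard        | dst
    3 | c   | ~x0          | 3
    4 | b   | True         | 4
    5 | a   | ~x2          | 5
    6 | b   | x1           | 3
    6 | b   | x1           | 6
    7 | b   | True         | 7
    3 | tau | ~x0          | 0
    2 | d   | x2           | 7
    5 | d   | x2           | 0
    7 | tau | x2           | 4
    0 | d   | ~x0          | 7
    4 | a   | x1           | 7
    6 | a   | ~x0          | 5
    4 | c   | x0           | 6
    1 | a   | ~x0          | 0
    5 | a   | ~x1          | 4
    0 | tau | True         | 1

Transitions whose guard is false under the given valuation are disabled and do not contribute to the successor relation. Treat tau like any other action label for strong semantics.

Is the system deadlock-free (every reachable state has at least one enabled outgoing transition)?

Answer: DEADLOCK at state 1

Analysis:
Reachable = {0,1}
  0: tau→1  [deg 1]
  1: ∅  [no exit]
Path to 1: tau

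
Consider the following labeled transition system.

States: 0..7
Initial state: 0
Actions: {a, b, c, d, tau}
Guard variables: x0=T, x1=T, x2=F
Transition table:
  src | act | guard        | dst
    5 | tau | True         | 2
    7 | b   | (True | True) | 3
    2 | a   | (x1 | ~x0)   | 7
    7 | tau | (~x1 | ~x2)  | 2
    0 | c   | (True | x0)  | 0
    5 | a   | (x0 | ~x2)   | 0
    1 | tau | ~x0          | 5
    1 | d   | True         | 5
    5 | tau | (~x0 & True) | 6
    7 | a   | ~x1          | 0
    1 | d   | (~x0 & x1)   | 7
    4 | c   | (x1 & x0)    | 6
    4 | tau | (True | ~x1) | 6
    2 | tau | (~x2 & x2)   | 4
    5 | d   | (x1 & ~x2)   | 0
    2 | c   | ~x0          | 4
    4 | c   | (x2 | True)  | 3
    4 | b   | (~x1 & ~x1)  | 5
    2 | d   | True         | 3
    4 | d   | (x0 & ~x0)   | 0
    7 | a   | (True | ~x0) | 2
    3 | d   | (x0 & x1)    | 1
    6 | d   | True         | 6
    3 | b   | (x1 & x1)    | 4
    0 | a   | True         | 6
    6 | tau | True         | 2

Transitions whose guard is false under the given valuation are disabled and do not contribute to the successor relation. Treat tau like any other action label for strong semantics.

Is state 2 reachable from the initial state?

After dropping false guards: 18 live edges.
depth 0: {0}
depth 1: {6}  total {0,6}
depth 2: {2}  total {0,2,6}
depth 3: {3,7}  total {0,2,3,6,7}
depth 4: {1,4}  total {0,1,2,3,4,6,7}
depth 5: {5}  total {0,1,2,3,4,5,6,7}
R = {0,1,2,3,4,5,6,7}
witness 2: a·tau

Answer: REACHABLE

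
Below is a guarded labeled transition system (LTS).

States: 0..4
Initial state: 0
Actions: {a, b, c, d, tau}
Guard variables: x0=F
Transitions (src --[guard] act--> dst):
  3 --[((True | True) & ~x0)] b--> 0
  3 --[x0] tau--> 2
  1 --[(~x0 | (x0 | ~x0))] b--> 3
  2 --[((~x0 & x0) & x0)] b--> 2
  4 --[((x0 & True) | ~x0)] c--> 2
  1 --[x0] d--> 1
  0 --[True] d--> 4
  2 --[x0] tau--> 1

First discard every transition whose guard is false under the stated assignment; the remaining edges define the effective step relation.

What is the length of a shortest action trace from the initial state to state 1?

BFS to 1:
  L0 = {0}
  L1 = {4}
  L2 = {2}
1 never appears.

Answer: UNREACHABLE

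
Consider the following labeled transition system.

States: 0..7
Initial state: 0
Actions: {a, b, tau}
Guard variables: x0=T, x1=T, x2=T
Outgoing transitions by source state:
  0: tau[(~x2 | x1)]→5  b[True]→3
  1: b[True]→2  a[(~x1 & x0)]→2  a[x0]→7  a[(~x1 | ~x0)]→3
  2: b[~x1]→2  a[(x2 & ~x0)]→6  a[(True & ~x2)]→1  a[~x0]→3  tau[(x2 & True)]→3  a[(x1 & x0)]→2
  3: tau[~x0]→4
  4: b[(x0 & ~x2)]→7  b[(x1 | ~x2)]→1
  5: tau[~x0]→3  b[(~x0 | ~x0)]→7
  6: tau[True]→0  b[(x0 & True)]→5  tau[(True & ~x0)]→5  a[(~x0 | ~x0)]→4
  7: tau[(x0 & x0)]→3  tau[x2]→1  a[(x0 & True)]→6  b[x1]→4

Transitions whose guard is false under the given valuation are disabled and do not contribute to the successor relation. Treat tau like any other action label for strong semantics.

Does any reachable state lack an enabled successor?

Reach set: {0,3,5}
  0: b→3  tau→5  [deg 2]
  3: ∅  [deadlock]
  5: ∅  [deadlock]
witness 3: b

Answer: DEADLOCK at state 3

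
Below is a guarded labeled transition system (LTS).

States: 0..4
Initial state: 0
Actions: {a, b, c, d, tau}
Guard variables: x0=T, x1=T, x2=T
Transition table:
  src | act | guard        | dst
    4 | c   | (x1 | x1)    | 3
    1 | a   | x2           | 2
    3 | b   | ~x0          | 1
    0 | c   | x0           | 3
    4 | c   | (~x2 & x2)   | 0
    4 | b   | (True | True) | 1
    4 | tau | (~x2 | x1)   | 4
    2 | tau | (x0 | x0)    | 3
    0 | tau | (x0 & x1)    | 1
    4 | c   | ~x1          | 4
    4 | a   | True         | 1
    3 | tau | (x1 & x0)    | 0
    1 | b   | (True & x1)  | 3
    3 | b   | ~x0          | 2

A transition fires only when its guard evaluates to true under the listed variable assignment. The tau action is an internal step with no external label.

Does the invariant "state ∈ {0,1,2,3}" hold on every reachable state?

Answer: INVARIANT HOLDS

Analysis:
Safe = {0,1,2,3}
Reach set: {0,1,2,3}
  0: ok
  1: ok
  2: ok
  3: ok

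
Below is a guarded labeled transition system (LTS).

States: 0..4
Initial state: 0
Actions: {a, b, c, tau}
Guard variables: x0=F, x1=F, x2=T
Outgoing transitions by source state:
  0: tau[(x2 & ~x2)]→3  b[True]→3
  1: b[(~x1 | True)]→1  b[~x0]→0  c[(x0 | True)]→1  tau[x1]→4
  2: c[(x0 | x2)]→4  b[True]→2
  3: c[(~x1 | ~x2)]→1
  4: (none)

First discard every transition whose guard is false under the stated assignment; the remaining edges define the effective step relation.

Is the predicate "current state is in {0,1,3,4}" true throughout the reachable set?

Answer: INVARIANT HOLDS

Analysis:
Safe = {0,1,3,4}
Reach set: {0,1,3}
  0: ✓
  1: ✓
  3: ✓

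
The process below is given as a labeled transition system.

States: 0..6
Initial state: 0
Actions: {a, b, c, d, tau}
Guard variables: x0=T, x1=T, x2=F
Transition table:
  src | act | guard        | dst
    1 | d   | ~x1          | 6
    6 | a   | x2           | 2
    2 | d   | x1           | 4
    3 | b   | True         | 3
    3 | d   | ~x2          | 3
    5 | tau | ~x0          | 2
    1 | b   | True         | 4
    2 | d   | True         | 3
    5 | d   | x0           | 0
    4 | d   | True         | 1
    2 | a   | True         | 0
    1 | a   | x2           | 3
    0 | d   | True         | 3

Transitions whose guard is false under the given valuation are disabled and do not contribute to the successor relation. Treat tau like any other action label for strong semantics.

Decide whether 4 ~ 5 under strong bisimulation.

Compute ~ classes (split until stable):
  π0 = {{0,1,2,3,4,5,6}}
  π1 = {{0,4,5},{1},{2},{3},{6}}
  π2 = {{0},{1},{2},{3},{4},{5},{6}}
Fixed point at round 3; 7 class(es).
4∈{4}, 5∈{5}

Answer: NOT BISIMILAR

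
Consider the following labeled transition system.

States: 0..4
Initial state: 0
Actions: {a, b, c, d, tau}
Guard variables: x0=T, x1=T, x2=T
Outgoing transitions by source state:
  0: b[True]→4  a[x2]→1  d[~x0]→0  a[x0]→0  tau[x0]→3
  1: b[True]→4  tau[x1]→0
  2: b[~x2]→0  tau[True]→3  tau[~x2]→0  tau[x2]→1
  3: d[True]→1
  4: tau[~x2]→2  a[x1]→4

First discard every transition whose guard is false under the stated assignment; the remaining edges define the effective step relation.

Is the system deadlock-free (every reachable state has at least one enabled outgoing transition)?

Reach set: {0,1,3,4}
  0: a→0  a→1  b→4  tau→3  [4 exit(s)]
  1: b→4  tau→0  [2 exit(s)]
  3: d→1  [1 exit(s)]
  4: a→4  [1 exit(s)]

Answer: DEADLOCK-FREE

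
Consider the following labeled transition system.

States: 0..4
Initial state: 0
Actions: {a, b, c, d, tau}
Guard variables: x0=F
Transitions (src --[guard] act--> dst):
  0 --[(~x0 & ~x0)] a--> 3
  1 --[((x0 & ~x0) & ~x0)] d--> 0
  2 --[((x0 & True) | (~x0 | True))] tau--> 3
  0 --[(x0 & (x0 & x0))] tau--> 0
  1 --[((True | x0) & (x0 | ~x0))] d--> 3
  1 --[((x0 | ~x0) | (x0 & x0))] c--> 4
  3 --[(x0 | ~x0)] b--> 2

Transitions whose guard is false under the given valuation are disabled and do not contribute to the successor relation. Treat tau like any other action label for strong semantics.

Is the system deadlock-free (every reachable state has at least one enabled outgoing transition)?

Answer: DEADLOCK-FREE

Working:
Reach set: {0,2,3}
  0: a→3  [1 exit(s)]
  2: tau→3  [1 exit(s)]
  3: b→2  [1 exit(s)]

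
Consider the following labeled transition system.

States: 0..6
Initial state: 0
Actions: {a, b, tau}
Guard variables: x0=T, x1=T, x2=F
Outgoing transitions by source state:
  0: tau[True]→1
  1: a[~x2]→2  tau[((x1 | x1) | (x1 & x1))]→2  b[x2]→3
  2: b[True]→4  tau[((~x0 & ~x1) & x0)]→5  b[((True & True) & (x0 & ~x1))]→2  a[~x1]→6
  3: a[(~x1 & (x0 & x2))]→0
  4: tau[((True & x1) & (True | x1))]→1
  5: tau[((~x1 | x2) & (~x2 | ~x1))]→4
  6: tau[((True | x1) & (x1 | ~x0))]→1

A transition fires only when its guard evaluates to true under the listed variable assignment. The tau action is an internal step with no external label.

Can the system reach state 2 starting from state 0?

6 transition(s) survive guard evaluation.
depth 0: {0}
depth 1: {1}  now seen {0,1}
depth 2: {2}  now seen {0,1,2}
depth 3: {4}  now seen {0,1,2,4}
R = {0,1,2,4}
trace reaching 2: tau·a

Answer: REACHABLE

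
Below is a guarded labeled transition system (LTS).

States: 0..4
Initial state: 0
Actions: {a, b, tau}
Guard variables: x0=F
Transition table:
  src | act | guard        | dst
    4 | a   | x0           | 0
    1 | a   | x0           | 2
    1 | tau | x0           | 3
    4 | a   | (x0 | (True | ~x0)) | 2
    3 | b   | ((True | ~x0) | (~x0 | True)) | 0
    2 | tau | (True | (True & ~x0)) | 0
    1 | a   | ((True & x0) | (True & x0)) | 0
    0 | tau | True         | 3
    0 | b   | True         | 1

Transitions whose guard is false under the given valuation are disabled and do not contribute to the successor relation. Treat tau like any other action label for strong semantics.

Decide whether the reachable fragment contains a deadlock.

R = {0,1,3}
  0: b→1  tau→3  [2 out]
  1: ∅  [deadlock]
  3: b→0  [1 out]
trace reaching 1: b

Answer: DEADLOCK at state 1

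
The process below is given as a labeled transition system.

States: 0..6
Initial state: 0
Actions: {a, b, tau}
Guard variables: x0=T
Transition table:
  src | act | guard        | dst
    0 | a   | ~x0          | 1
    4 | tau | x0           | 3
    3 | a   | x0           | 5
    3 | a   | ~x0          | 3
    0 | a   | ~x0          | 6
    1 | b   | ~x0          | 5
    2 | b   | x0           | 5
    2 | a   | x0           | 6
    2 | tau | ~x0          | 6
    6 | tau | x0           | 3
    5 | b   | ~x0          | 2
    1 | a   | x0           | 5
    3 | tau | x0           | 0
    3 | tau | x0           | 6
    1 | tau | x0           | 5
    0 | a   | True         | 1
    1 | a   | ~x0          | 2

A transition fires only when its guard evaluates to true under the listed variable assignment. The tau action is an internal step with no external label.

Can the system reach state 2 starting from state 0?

Answer: UNREACHABLE

Analysis:
After dropping false guards: 10 live edges.
depth 0: {0}
depth 1: {1}  total {0,1}
depth 2: {5}  total {0,1,5}
R = {0,1,5}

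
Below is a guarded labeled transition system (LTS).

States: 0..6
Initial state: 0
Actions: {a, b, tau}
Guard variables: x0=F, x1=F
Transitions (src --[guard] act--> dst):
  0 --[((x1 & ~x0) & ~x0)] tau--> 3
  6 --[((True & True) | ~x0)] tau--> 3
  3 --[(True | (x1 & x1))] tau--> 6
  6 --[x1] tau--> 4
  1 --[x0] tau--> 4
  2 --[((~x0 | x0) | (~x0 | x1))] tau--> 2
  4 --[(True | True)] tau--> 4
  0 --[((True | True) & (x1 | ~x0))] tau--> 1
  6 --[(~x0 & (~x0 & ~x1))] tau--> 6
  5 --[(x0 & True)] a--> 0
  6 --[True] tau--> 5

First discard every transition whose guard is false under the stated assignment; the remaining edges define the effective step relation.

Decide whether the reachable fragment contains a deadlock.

Reach set: {0,1}
  0: tau→1  [deg 1]
  1: ∅  [STUCK]
trace reaching 1: tau

Answer: DEADLOCK at state 1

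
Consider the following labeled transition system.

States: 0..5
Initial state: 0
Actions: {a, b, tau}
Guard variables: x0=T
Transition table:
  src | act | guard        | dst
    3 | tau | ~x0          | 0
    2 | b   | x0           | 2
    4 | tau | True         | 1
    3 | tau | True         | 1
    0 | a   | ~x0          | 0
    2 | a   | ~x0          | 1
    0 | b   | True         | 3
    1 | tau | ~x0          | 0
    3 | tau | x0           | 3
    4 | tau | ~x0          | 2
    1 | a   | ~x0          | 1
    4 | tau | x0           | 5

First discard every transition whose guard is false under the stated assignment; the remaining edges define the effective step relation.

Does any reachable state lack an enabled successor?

Reach set: {0,1,3}
  0: b→3  [1 out]
  1: ∅  [no exit]
  3: tau→1  tau→3  [2 out]
trace reaching 1: b·tau

Answer: DEADLOCK at state 1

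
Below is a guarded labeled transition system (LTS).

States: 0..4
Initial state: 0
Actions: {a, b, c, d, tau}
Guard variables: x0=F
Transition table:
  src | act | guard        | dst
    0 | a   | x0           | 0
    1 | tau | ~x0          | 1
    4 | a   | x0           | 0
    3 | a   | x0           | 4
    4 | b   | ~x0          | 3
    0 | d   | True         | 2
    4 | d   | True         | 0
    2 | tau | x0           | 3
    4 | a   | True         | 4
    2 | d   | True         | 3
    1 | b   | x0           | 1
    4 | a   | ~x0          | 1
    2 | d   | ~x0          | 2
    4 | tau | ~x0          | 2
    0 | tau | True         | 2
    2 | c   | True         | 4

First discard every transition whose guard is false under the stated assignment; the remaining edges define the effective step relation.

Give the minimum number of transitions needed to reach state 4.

Answer: 2

Trace:
Layered search for 4:
  Layer 0: {0}
  Layer 1: {2}
  Layer 2: {3,4}
first hit 4 at d=2 via d·c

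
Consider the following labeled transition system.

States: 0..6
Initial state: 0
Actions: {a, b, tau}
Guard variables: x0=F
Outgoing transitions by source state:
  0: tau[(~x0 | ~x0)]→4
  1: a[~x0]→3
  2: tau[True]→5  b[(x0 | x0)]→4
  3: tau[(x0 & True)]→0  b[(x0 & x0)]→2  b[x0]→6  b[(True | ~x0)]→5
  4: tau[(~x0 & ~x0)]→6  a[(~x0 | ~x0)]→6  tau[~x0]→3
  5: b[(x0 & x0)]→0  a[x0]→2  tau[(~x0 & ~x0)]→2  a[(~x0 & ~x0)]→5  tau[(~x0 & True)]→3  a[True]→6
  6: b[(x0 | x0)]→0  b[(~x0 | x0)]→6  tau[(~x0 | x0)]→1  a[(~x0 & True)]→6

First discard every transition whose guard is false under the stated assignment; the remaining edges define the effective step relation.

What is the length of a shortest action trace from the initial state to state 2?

Answer: 4

Working:
BFS to 2:
  Layer 0: {0}
  Layer 1: {4}
  Layer 2: {3,6}
  Layer 3: {1,5}
  Layer 4: {2}
2 enters at depth 4; path tau·tau·b·tau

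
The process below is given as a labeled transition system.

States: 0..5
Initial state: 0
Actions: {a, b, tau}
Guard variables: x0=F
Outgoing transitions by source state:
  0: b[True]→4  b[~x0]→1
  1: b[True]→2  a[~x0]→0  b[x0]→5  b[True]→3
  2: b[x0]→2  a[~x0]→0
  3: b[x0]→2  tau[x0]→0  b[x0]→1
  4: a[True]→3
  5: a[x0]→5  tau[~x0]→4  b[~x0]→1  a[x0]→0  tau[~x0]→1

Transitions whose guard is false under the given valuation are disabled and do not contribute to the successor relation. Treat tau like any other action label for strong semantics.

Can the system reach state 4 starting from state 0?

Answer: REACHABLE

Trace:
10 transition(s) survive guard evaluation.
L0 = {0}
L1 = {1,4}  now seen {0,1,4}
L2 = {2,3}  now seen {0,1,2,3,4}
R = {0,1,2,3,4}
witness 4: b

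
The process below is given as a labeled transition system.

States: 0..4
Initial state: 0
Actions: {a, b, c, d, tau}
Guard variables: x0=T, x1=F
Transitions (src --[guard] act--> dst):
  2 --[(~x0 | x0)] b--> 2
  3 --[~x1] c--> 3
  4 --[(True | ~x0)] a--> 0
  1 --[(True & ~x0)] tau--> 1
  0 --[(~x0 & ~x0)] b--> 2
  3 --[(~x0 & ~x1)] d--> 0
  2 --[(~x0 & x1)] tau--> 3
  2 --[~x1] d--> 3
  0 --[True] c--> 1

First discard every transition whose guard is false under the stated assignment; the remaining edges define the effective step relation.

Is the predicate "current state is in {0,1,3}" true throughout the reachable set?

Answer: INVARIANT HOLDS

Working:
Inv-set: {0,1,3}
R = {0,1}
  0: ok
  1: ok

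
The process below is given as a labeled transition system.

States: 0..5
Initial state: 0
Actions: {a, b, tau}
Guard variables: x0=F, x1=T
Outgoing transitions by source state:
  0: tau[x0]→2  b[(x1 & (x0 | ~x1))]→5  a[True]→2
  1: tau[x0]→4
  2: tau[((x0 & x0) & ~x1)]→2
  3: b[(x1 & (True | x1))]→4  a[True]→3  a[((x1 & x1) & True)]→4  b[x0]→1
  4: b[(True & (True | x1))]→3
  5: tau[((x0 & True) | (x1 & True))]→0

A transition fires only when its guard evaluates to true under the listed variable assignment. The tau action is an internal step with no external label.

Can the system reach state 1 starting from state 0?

Answer: UNREACHABLE

Analysis:
After dropping false guards: 6 live edges.
L0 = {0}
L1 = {2}  cumulative {0,2}
Reach set: {0,2}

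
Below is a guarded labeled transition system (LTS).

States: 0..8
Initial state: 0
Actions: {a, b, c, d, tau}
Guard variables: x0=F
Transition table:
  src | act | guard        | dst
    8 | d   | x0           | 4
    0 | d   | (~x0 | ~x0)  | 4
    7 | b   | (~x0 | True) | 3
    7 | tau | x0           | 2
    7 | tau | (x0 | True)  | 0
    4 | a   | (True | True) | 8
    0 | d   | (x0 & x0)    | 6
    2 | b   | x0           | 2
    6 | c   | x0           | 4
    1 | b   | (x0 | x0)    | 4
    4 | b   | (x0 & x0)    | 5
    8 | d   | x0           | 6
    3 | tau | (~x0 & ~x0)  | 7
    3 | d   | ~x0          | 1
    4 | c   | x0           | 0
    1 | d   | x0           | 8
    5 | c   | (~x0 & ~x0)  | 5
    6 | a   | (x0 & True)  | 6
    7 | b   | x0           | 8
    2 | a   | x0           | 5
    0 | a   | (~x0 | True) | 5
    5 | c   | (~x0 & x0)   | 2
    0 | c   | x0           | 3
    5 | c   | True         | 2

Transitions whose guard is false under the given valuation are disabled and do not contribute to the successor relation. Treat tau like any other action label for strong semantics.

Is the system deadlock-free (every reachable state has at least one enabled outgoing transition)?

R = {0,2,4,5,8}
  0: a→5  d→4  [2 out]
  2: ∅  [no exit]
  4: a→8  [1 out]
  5: c→2  c→5  [2 out]
  8: ∅  [no exit]
witness 2: a·c

Answer: DEADLOCK at state 2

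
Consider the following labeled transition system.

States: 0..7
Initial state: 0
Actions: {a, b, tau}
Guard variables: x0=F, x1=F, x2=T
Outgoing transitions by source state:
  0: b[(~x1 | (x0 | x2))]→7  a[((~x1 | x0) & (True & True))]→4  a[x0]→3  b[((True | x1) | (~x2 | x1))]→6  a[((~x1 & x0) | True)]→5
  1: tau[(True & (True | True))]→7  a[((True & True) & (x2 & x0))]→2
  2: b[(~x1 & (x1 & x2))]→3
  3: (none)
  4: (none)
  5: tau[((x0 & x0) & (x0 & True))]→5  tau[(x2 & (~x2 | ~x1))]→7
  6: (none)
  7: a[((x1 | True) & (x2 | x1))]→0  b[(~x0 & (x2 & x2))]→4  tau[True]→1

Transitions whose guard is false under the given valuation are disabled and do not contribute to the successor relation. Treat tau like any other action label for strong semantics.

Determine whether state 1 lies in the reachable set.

Answer: REACHABLE

Trace:
Guard filter leaves 9 enabled edge(s).
L0 = {0}
L1 = {4,5,6,7}  now seen {0,4,5,6,7}
L2 = {1}  now seen {0,1,4,5,6,7}
Reach set: {0,1,4,5,6,7}
trace reaching 1: b·tau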